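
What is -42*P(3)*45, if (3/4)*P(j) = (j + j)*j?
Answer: -45360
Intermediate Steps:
P(j) = 8*j²/3 (P(j) = 4*((j + j)*j)/3 = 4*((2*j)*j)/3 = 4*(2*j²)/3 = 8*j²/3)
-42*P(3)*45 = -112*3²*45 = -112*9*45 = -42*24*45 = -1008*45 = -45360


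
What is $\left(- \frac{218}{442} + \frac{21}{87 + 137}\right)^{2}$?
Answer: $\frac{7980625}{50013184} \approx 0.15957$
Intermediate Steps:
$\left(- \frac{218}{442} + \frac{21}{87 + 137}\right)^{2} = \left(\left(-218\right) \frac{1}{442} + \frac{21}{224}\right)^{2} = \left(- \frac{109}{221} + 21 \cdot \frac{1}{224}\right)^{2} = \left(- \frac{109}{221} + \frac{3}{32}\right)^{2} = \left(- \frac{2825}{7072}\right)^{2} = \frac{7980625}{50013184}$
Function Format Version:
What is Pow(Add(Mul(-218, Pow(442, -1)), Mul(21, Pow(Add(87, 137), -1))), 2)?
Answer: Rational(7980625, 50013184) ≈ 0.15957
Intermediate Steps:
Pow(Add(Mul(-218, Pow(442, -1)), Mul(21, Pow(Add(87, 137), -1))), 2) = Pow(Add(Mul(-218, Rational(1, 442)), Mul(21, Pow(224, -1))), 2) = Pow(Add(Rational(-109, 221), Mul(21, Rational(1, 224))), 2) = Pow(Add(Rational(-109, 221), Rational(3, 32)), 2) = Pow(Rational(-2825, 7072), 2) = Rational(7980625, 50013184)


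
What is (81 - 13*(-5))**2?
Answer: 21316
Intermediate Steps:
(81 - 13*(-5))**2 = (81 + 65)**2 = 146**2 = 21316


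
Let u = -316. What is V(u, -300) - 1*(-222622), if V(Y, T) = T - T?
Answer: 222622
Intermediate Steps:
V(Y, T) = 0
V(u, -300) - 1*(-222622) = 0 - 1*(-222622) = 0 + 222622 = 222622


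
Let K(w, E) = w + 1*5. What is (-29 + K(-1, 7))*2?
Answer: -50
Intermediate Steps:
K(w, E) = 5 + w (K(w, E) = w + 5 = 5 + w)
(-29 + K(-1, 7))*2 = (-29 + (5 - 1))*2 = (-29 + 4)*2 = -25*2 = -50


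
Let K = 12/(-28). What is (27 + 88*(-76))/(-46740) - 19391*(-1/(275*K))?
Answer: -140863379/856900 ≈ -164.39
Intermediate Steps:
K = -3/7 (K = 12*(-1/28) = -3/7 ≈ -0.42857)
(27 + 88*(-76))/(-46740) - 19391*(-1/(275*K)) = (27 + 88*(-76))/(-46740) - 19391/(-3/7*11*(-25)) = (27 - 6688)*(-1/46740) - 19391/((-33/7*(-25))) = -6661*(-1/46740) - 19391/825/7 = 6661/46740 - 19391*7/825 = 6661/46740 - 135737/825 = -140863379/856900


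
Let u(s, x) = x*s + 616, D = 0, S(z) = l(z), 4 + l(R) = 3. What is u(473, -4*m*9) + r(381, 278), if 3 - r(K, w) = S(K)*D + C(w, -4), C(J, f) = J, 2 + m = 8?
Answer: -101827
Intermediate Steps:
l(R) = -1 (l(R) = -4 + 3 = -1)
S(z) = -1
m = 6 (m = -2 + 8 = 6)
u(s, x) = 616 + s*x (u(s, x) = s*x + 616 = 616 + s*x)
r(K, w) = 3 - w (r(K, w) = 3 - (-1*0 + w) = 3 - (0 + w) = 3 - w)
u(473, -4*m*9) + r(381, 278) = (616 + 473*(-4*6*9)) + (3 - 1*278) = (616 + 473*(-24*9)) + (3 - 278) = (616 + 473*(-216)) - 275 = (616 - 102168) - 275 = -101552 - 275 = -101827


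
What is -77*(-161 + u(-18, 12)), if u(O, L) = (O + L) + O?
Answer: 14245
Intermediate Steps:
u(O, L) = L + 2*O (u(O, L) = (L + O) + O = L + 2*O)
-77*(-161 + u(-18, 12)) = -77*(-161 + (12 + 2*(-18))) = -77*(-161 + (12 - 36)) = -77*(-161 - 24) = -77*(-185) = 14245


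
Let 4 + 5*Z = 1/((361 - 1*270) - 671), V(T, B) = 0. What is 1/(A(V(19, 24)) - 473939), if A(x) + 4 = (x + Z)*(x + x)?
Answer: -1/473943 ≈ -2.1100e-6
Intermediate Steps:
Z = -2321/2900 (Z = -4/5 + 1/(5*((361 - 1*270) - 671)) = -4/5 + 1/(5*((361 - 270) - 671)) = -4/5 + 1/(5*(91 - 671)) = -4/5 + (1/5)/(-580) = -4/5 + (1/5)*(-1/580) = -4/5 - 1/2900 = -2321/2900 ≈ -0.80034)
A(x) = -4 + 2*x*(-2321/2900 + x) (A(x) = -4 + (x - 2321/2900)*(x + x) = -4 + (-2321/2900 + x)*(2*x) = -4 + 2*x*(-2321/2900 + x))
1/(A(V(19, 24)) - 473939) = 1/((-4 + 2*0**2 - 2321/1450*0) - 473939) = 1/((-4 + 2*0 + 0) - 473939) = 1/((-4 + 0 + 0) - 473939) = 1/(-4 - 473939) = 1/(-473943) = -1/473943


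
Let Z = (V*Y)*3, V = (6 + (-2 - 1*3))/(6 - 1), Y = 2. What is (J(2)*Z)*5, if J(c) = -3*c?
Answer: -36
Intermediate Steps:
V = ⅕ (V = (6 + (-2 - 3))/5 = (6 - 5)*(⅕) = 1*(⅕) = ⅕ ≈ 0.20000)
Z = 6/5 (Z = ((⅕)*2)*3 = (⅖)*3 = 6/5 ≈ 1.2000)
(J(2)*Z)*5 = (-3*2*(6/5))*5 = -6*6/5*5 = -36/5*5 = -36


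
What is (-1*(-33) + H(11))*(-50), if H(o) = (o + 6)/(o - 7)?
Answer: -3725/2 ≈ -1862.5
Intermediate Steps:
H(o) = (6 + o)/(-7 + o)
(-1*(-33) + H(11))*(-50) = (-1*(-33) + (6 + 11)/(-7 + 11))*(-50) = (33 + 17/4)*(-50) = (149/4)*(-50) = -3725/2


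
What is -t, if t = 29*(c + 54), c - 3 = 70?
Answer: -3683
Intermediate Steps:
c = 73 (c = 3 + 70 = 73)
t = 3683 (t = 29*(73 + 54) = 29*127 = 3683)
-t = -1*3683 = -3683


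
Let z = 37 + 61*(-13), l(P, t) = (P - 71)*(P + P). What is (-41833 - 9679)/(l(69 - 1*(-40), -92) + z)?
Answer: -6439/941 ≈ -6.8427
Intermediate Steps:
l(P, t) = 2*P*(-71 + P) (l(P, t) = (-71 + P)*(2*P) = 2*P*(-71 + P))
z = -756 (z = 37 - 793 = -756)
(-41833 - 9679)/(l(69 - 1*(-40), -92) + z) = (-41833 - 9679)/(2*(69 - 1*(-40))*(-71 + (69 - 1*(-40))) - 756) = -51512/(2*(69 + 40)*(-71 + (69 + 40)) - 756) = -51512/(2*109*(-71 + 109) - 756) = -51512/(2*109*38 - 756) = -51512/(8284 - 756) = -51512/7528 = -51512*1/7528 = -6439/941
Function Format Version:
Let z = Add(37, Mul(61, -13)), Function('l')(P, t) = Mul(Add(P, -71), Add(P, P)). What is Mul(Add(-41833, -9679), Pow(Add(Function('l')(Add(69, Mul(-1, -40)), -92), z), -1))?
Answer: Rational(-6439, 941) ≈ -6.8427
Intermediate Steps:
Function('l')(P, t) = Mul(2, P, Add(-71, P)) (Function('l')(P, t) = Mul(Add(-71, P), Mul(2, P)) = Mul(2, P, Add(-71, P)))
z = -756 (z = Add(37, -793) = -756)
Mul(Add(-41833, -9679), Pow(Add(Function('l')(Add(69, Mul(-1, -40)), -92), z), -1)) = Mul(Add(-41833, -9679), Pow(Add(Mul(2, Add(69, Mul(-1, -40)), Add(-71, Add(69, Mul(-1, -40)))), -756), -1)) = Mul(-51512, Pow(Add(Mul(2, Add(69, 40), Add(-71, Add(69, 40))), -756), -1)) = Mul(-51512, Pow(Add(Mul(2, 109, Add(-71, 109)), -756), -1)) = Mul(-51512, Pow(Add(Mul(2, 109, 38), -756), -1)) = Mul(-51512, Pow(Add(8284, -756), -1)) = Mul(-51512, Pow(7528, -1)) = Mul(-51512, Rational(1, 7528)) = Rational(-6439, 941)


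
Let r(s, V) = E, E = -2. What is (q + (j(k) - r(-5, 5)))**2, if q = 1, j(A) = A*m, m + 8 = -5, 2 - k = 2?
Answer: 9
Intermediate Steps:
k = 0 (k = 2 - 1*2 = 2 - 2 = 0)
m = -13 (m = -8 - 5 = -13)
j(A) = -13*A (j(A) = A*(-13) = -13*A)
r(s, V) = -2
(q + (j(k) - r(-5, 5)))**2 = (1 + (-13*0 - 1*(-2)))**2 = (1 + (0 + 2))**2 = (1 + 2)**2 = 3**2 = 9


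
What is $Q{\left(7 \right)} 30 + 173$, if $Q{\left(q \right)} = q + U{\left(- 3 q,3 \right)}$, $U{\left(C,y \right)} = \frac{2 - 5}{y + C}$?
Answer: $388$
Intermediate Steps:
$U{\left(C,y \right)} = - \frac{3}{C + y}$
$Q{\left(q \right)} = q - \frac{3}{3 - 3 q}$ ($Q{\left(q \right)} = q - \frac{3}{- 3 q + 3} = q - \frac{3}{3 - 3 q}$)
$Q{\left(7 \right)} 30 + 173 = \frac{1 + 7 \left(-1 + 7\right)}{-1 + 7} \cdot 30 + 173 = \frac{1 + 7 \cdot 6}{6} \cdot 30 + 173 = \frac{1 + 42}{6} \cdot 30 + 173 = \frac{1}{6} \cdot 43 \cdot 30 + 173 = \frac{43}{6} \cdot 30 + 173 = 215 + 173 = 388$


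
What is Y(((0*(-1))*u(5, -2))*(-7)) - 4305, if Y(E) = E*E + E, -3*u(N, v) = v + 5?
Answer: -4305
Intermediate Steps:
u(N, v) = -5/3 - v/3 (u(N, v) = -(v + 5)/3 = -(5 + v)/3 = -5/3 - v/3)
Y(E) = E + E**2 (Y(E) = E**2 + E = E + E**2)
Y(((0*(-1))*u(5, -2))*(-7)) - 4305 = (((0*(-1))*(-5/3 - 1/3*(-2)))*(-7))*(1 + ((0*(-1))*(-5/3 - 1/3*(-2)))*(-7)) - 4305 = ((0*(-5/3 + 2/3))*(-7))*(1 + (0*(-5/3 + 2/3))*(-7)) - 4305 = ((0*(-1))*(-7))*(1 + (0*(-1))*(-7)) - 4305 = (0*(-7))*(1 + 0*(-7)) - 4305 = 0*(1 + 0) - 4305 = 0*1 - 4305 = 0 - 4305 = -4305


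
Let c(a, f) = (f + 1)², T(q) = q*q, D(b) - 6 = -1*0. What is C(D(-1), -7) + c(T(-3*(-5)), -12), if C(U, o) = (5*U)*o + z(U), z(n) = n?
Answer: -83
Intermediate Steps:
D(b) = 6 (D(b) = 6 - 1*0 = 6 + 0 = 6)
T(q) = q²
c(a, f) = (1 + f)²
C(U, o) = U + 5*U*o (C(U, o) = (5*U)*o + U = 5*U*o + U = U + 5*U*o)
C(D(-1), -7) + c(T(-3*(-5)), -12) = 6*(1 + 5*(-7)) + (1 - 12)² = 6*(1 - 35) + (-11)² = 6*(-34) + 121 = -204 + 121 = -83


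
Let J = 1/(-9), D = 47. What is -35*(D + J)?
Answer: -14770/9 ≈ -1641.1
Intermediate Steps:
J = -1/9 ≈ -0.11111
-35*(D + J) = -35*(47 - 1/9) = -35*422/9 = -14770/9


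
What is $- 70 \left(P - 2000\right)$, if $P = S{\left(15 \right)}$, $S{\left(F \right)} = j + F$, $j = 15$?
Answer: $137900$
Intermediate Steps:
$S{\left(F \right)} = 15 + F$
$P = 30$ ($P = 15 + 15 = 30$)
$- 70 \left(P - 2000\right) = - 70 \left(30 - 2000\right) = \left(-70\right) \left(-1970\right) = 137900$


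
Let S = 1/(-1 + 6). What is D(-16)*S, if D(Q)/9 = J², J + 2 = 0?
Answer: 36/5 ≈ 7.2000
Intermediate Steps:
J = -2 (J = -2 + 0 = -2)
D(Q) = 36 (D(Q) = 9*(-2)² = 9*4 = 36)
S = ⅕ (S = 1/5 = ⅕ ≈ 0.20000)
D(-16)*S = 36*(⅕) = 36/5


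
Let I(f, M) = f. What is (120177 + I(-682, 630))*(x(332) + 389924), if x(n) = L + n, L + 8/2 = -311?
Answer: 46595999795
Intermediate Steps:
L = -315 (L = -4 - 311 = -315)
x(n) = -315 + n
(120177 + I(-682, 630))*(x(332) + 389924) = (120177 - 682)*((-315 + 332) + 389924) = 119495*(17 + 389924) = 119495*389941 = 46595999795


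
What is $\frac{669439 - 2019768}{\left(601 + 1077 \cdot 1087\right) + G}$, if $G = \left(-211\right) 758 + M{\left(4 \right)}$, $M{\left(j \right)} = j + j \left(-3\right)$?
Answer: $- \frac{1350329}{1011354} \approx -1.3352$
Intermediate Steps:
$M{\left(j \right)} = - 2 j$ ($M{\left(j \right)} = j - 3 j = - 2 j$)
$G = -159946$ ($G = \left(-211\right) 758 - 8 = -159938 - 8 = -159946$)
$\frac{669439 - 2019768}{\left(601 + 1077 \cdot 1087\right) + G} = \frac{669439 - 2019768}{\left(601 + 1077 \cdot 1087\right) - 159946} = - \frac{1350329}{\left(601 + 1170699\right) - 159946} = - \frac{1350329}{1171300 - 159946} = - \frac{1350329}{1011354}$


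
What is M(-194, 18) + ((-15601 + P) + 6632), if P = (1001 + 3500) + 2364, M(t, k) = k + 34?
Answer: -2052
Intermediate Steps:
M(t, k) = 34 + k
P = 6865 (P = 4501 + 2364 = 6865)
M(-194, 18) + ((-15601 + P) + 6632) = (34 + 18) + ((-15601 + 6865) + 6632) = 52 + (-8736 + 6632) = 52 - 2104 = -2052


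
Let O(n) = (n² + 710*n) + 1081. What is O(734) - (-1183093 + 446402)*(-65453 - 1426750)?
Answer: -1099291459296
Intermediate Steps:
O(n) = 1081 + n² + 710*n
O(734) - (-1183093 + 446402)*(-65453 - 1426750) = (1081 + 734² + 710*734) - (-1183093 + 446402)*(-65453 - 1426750) = (1081 + 538756 + 521140) - (-736691)*(-1492203) = 1060977 - 1*1099292520273 = 1060977 - 1099292520273 = -1099291459296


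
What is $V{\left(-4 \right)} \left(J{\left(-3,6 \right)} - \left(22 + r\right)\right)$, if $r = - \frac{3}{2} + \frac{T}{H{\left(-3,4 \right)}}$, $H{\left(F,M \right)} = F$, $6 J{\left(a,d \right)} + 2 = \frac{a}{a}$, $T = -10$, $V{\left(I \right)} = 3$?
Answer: $-72$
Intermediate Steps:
$J{\left(a,d \right)} = - \frac{1}{6}$ ($J{\left(a,d \right)} = - \frac{1}{3} + \frac{a \frac{1}{a}}{6} = - \frac{1}{3} + \frac{1}{6} \cdot 1 = - \frac{1}{3} + \frac{1}{6} = - \frac{1}{6}$)
$r = \frac{11}{6}$ ($r = - \frac{3}{2} - \frac{10}{-3} = \left(-3\right) \frac{1}{2} - - \frac{10}{3} = - \frac{3}{2} + \frac{10}{3} = \frac{11}{6} \approx 1.8333$)
$V{\left(-4 \right)} \left(J{\left(-3,6 \right)} - \left(22 + r\right)\right) = 3 \left(- \frac{1}{6} - \frac{143}{6}\right) = 3 \left(-24\right) = -72$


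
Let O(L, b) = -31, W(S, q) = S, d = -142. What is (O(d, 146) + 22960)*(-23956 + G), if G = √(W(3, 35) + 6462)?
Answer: -549287124 + 22929*√6465 ≈ -5.4744e+8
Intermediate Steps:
G = √6465 (G = √(3 + 6462) = √6465 ≈ 80.405)
(O(d, 146) + 22960)*(-23956 + G) = (-31 + 22960)*(-23956 + √6465) = 22929*(-23956 + √6465) = -549287124 + 22929*√6465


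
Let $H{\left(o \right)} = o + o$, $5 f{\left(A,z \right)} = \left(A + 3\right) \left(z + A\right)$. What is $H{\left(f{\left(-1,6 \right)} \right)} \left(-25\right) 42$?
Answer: $-4200$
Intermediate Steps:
$f{\left(A,z \right)} = \frac{\left(3 + A\right) \left(A + z\right)}{5}$ ($f{\left(A,z \right)} = \frac{\left(A + 3\right) \left(z + A\right)}{5} = \frac{\left(3 + A\right) \left(A + z\right)}{5}$)
$H{\left(o \right)} = 2 o$
$H{\left(f{\left(-1,6 \right)} \right)} \left(-25\right) 42 = 2 \left(\frac{\left(-1\right)^{2}}{5} + \frac{3}{5} \left(-1\right) + \frac{3}{5} \cdot 6 + \frac{1}{5} \left(-1\right) 6\right) \left(-25\right) 42 = 2 \left(\frac{1}{5} \cdot 1 - \frac{3}{5} + \frac{18}{5} - \frac{6}{5}\right) \left(-25\right) 42 = 2 \left(\frac{1}{5} - \frac{3}{5} + \frac{18}{5} - \frac{6}{5}\right) \left(-25\right) 42 = 2 \cdot 2 \left(-25\right) 42 = 4 \left(-25\right) 42 = \left(-100\right) 42 = -4200$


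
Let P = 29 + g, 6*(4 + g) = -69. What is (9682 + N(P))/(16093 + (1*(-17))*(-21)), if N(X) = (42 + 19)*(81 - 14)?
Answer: 1967/2350 ≈ 0.83702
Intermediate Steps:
g = -31/2 (g = -4 + (⅙)*(-69) = -4 - 23/2 = -31/2 ≈ -15.500)
P = 27/2 (P = 29 - 31/2 = 27/2 ≈ 13.500)
N(X) = 4087 (N(X) = 61*67 = 4087)
(9682 + N(P))/(16093 + (1*(-17))*(-21)) = (9682 + 4087)/(16093 + (1*(-17))*(-21)) = 13769/(16093 - 17*(-21)) = 13769/(16093 + 357) = 13769/16450 = 13769*(1/16450) = 1967/2350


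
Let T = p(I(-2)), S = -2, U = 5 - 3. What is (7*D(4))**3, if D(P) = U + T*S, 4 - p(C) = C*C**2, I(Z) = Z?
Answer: -3652264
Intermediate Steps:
U = 2
p(C) = 4 - C**3 (p(C) = 4 - C*C**2 = 4 - C**3)
T = 12 (T = 4 - 1*(-2)**3 = 4 - 1*(-8) = 4 + 8 = 12)
D(P) = -22 (D(P) = 2 + 12*(-2) = 2 - 24 = -22)
(7*D(4))**3 = (7*(-22))**3 = (-154)**3 = -3652264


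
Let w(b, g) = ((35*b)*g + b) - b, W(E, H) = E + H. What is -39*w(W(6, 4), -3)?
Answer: 40950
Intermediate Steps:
w(b, g) = 35*b*g (w(b, g) = (35*b*g + b) - b = (b + 35*b*g) - b = 35*b*g)
-39*w(W(6, 4), -3) = -1365*(6 + 4)*(-3) = -1365*10*(-3) = -39*(-1050) = 40950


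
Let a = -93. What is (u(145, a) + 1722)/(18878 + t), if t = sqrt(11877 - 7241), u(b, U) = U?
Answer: 5125377/59395708 - 543*sqrt(1159)/59395708 ≈ 0.085981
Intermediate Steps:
t = 2*sqrt(1159) (t = sqrt(4636) = 2*sqrt(1159) ≈ 68.088)
(u(145, a) + 1722)/(18878 + t) = (-93 + 1722)/(18878 + 2*sqrt(1159)) = 1629/(18878 + 2*sqrt(1159))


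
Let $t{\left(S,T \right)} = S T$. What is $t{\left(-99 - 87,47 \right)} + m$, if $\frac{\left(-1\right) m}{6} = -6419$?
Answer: $29772$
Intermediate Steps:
$m = 38514$ ($m = \left(-6\right) \left(-6419\right) = 38514$)
$t{\left(-99 - 87,47 \right)} + m = \left(-99 - 87\right) 47 + 38514 = \left(-186\right) 47 + 38514 = -8742 + 38514 = 29772$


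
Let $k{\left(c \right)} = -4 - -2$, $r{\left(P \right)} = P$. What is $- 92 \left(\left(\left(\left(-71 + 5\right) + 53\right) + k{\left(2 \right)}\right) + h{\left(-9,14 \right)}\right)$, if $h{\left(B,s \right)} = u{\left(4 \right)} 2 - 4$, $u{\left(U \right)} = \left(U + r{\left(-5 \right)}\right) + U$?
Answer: $1196$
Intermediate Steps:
$k{\left(c \right)} = -2$ ($k{\left(c \right)} = -4 + 2 = -2$)
$u{\left(U \right)} = -5 + 2 U$ ($u{\left(U \right)} = \left(U - 5\right) + U = \left(-5 + U\right) + U = -5 + 2 U$)
$h{\left(B,s \right)} = 2$ ($h{\left(B,s \right)} = \left(-5 + 2 \cdot 4\right) 2 - 4 = \left(-5 + 8\right) 2 - 4 = 3 \cdot 2 - 4 = 6 - 4 = 2$)
$- 92 \left(\left(\left(\left(-71 + 5\right) + 53\right) + k{\left(2 \right)}\right) + h{\left(-9,14 \right)}\right) = - 92 \left(\left(\left(\left(-71 + 5\right) + 53\right) - 2\right) + 2\right) = - 92 \left(\left(\left(-66 + 53\right) - 2\right) + 2\right) = - 92 \left(\left(-13 - 2\right) + 2\right) = - 92 \left(-15 + 2\right) = \left(-92\right) \left(-13\right) = 1196$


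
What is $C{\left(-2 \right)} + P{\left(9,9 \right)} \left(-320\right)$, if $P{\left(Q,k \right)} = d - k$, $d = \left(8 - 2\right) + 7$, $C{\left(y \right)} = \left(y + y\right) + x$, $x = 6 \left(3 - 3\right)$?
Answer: $-1284$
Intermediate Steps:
$x = 0$ ($x = 6 \cdot 0 = 0$)
$C{\left(y \right)} = 2 y$ ($C{\left(y \right)} = \left(y + y\right) + 0 = 2 y + 0 = 2 y$)
$d = 13$ ($d = 6 + 7 = 13$)
$P{\left(Q,k \right)} = 13 - k$
$C{\left(-2 \right)} + P{\left(9,9 \right)} \left(-320\right) = 2 \left(-2\right) + \left(13 - 9\right) \left(-320\right) = -4 + \left(13 - 9\right) \left(-320\right) = -4 + 4 \left(-320\right) = -4 - 1280 = -1284$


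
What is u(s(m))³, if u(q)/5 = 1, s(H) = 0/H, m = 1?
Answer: 125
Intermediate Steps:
s(H) = 0
u(q) = 5 (u(q) = 5*1 = 5)
u(s(m))³ = 5³ = 125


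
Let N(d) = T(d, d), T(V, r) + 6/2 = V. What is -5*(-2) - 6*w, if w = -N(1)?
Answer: -2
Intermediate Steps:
T(V, r) = -3 + V
N(d) = -3 + d
w = 2 (w = -(-3 + 1) = -1*(-2) = 2)
-5*(-2) - 6*w = -5*(-2) - 6*2 = 10 - 12 = -2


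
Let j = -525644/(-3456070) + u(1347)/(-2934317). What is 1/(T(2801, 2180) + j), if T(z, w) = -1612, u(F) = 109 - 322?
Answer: -5070602477095/8173039621943111 ≈ -0.00062041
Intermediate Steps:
u(F) = -213
j = 771571134029/5070602477095 (j = -525644/(-3456070) - 213/(-2934317) = -525644*(-1/3456070) - 213*(-1/2934317) = 262822/1728035 + 213/2934317 = 771571134029/5070602477095 ≈ 0.15217)
1/(T(2801, 2180) + j) = 1/(-1612 + 771571134029/5070602477095) = 1/(-8173039621943111/5070602477095) = -5070602477095/8173039621943111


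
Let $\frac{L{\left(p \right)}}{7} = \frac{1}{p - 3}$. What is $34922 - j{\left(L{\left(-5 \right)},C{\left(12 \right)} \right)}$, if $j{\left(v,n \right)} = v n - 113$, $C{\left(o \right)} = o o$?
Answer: $35161$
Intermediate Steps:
$C{\left(o \right)} = o^{2}$
$L{\left(p \right)} = \frac{7}{-3 + p}$ ($L{\left(p \right)} = \frac{7}{p - 3} = \frac{7}{-3 + p}$)
$j{\left(v,n \right)} = -113 + n v$ ($j{\left(v,n \right)} = n v - 113 = -113 + n v$)
$34922 - j{\left(L{\left(-5 \right)},C{\left(12 \right)} \right)} = 34922 - \left(-113 + 12^{2} \frac{7}{-3 - 5}\right) = 34922 - \left(-113 + 144 \frac{7}{-8}\right) = 34922 - \left(-113 + 144 \cdot 7 \left(- \frac{1}{8}\right)\right) = 34922 - \left(-113 + 144 \left(- \frac{7}{8}\right)\right) = 34922 - \left(-113 - 126\right) = 34922 - -239 = 34922 + 239 = 35161$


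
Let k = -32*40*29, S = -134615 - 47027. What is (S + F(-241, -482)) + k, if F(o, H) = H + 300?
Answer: -218944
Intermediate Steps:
F(o, H) = 300 + H
S = -181642
k = -37120 (k = -1280*29 = -37120)
(S + F(-241, -482)) + k = (-181642 + (300 - 482)) - 37120 = (-181642 - 182) - 37120 = -181824 - 37120 = -218944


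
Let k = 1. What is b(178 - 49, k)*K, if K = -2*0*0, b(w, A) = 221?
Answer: 0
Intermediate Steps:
K = 0 (K = 0*0 = 0)
b(178 - 49, k)*K = 221*0 = 0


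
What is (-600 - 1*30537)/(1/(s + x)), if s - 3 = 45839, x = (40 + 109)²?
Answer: -2118654891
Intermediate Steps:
x = 22201 (x = 149² = 22201)
s = 45842 (s = 3 + 45839 = 45842)
(-600 - 1*30537)/(1/(s + x)) = (-600 - 1*30537)/(1/(45842 + 22201)) = (-600 - 30537)/(1/68043) = -31137/1/68043 = -31137*68043 = -2118654891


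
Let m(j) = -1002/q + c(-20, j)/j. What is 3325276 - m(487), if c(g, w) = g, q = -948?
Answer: 255866608927/76946 ≈ 3.3253e+6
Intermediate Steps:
m(j) = 167/158 - 20/j (m(j) = -1002/(-948) - 20/j = -1002*(-1/948) - 20/j = 167/158 - 20/j)
3325276 - m(487) = 3325276 - (167/158 - 20/487) = 3325276 - 1*78169/76946 = 3325276 - 78169/76946 = 255866608927/76946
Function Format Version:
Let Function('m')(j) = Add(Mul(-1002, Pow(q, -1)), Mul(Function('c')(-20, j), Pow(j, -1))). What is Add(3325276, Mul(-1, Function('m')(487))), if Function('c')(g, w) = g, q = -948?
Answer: Rational(255866608927, 76946) ≈ 3.3253e+6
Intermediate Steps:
Function('m')(j) = Add(Rational(167, 158), Mul(-20, Pow(j, -1))) (Function('m')(j) = Add(Mul(-1002, Pow(-948, -1)), Mul(-20, Pow(j, -1))) = Add(Mul(-1002, Rational(-1, 948)), Mul(-20, Pow(j, -1))) = Add(Rational(167, 158), Mul(-20, Pow(j, -1))))
Add(3325276, Mul(-1, Function('m')(487))) = Add(3325276, Mul(-1, Add(Rational(167, 158), Mul(-20, Pow(487, -1))))) = Add(3325276, Mul(-1, Add(Rational(167, 158), Mul(-20, Rational(1, 487))))) = Add(3325276, Mul(-1, Add(Rational(167, 158), Rational(-20, 487)))) = Add(3325276, Mul(-1, Rational(78169, 76946))) = Add(3325276, Rational(-78169, 76946)) = Rational(255866608927, 76946)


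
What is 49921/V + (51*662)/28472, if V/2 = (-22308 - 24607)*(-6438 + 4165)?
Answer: 1800507955073/1518095649620 ≈ 1.1860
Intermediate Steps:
V = 213275590 (V = 2*((-22308 - 24607)*(-6438 + 4165)) = 2*(-46915*(-2273)) = 2*106637795 = 213275590)
49921/V + (51*662)/28472 = 49921/213275590 + (51*662)/28472 = 49921*(1/213275590) + 33762*(1/28472) = 49921/213275590 + 16881/14236 = 1800507955073/1518095649620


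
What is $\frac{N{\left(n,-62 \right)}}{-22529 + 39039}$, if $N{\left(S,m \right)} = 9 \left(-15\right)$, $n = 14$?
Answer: $- \frac{27}{3302} \approx -0.0081769$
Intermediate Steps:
$N{\left(S,m \right)} = -135$
$\frac{N{\left(n,-62 \right)}}{-22529 + 39039} = - \frac{135}{-22529 + 39039} = - \frac{135}{16510} = \left(-135\right) \frac{1}{16510} = - \frac{27}{3302}$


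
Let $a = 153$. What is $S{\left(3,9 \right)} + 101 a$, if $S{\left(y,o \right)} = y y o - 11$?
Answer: $15523$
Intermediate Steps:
$S{\left(y,o \right)} = -11 + o y^{2}$ ($S{\left(y,o \right)} = y^{2} o - 11 = o y^{2} - 11 = -11 + o y^{2}$)
$S{\left(3,9 \right)} + 101 a = \left(-11 + 9 \cdot 3^{2}\right) + 101 \cdot 153 = \left(-11 + 9 \cdot 9\right) + 15453 = \left(-11 + 81\right) + 15453 = 70 + 15453 = 15523$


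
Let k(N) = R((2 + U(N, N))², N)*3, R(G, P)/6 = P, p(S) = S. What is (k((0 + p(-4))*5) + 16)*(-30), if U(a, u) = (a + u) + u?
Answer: 10320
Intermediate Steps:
U(a, u) = a + 2*u
R(G, P) = 6*P
k(N) = 18*N (k(N) = (6*N)*3 = 18*N)
(k((0 + p(-4))*5) + 16)*(-30) = (18*((0 - 4)*5) + 16)*(-30) = (18*(-4*5) + 16)*(-30) = (18*(-20) + 16)*(-30) = (-360 + 16)*(-30) = -344*(-30) = 10320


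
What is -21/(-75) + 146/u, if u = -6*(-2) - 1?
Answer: 3727/275 ≈ 13.553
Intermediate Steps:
u = 11 (u = 12 - 1 = 11)
-21/(-75) + 146/u = -21/(-75) + 146/11 = -21*(-1/75) + 146*(1/11) = 7/25 + 146/11 = 3727/275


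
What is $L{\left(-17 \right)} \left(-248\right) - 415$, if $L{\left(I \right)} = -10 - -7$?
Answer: $329$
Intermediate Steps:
$L{\left(I \right)} = -3$ ($L{\left(I \right)} = -10 + 7 = -3$)
$L{\left(-17 \right)} \left(-248\right) - 415 = \left(-3\right) \left(-248\right) - 415 = 744 - 415 = 329$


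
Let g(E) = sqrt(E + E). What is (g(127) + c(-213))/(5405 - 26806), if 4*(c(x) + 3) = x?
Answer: 225/85604 - sqrt(254)/21401 ≈ 0.0018837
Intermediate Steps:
c(x) = -3 + x/4
g(E) = sqrt(2)*sqrt(E) (g(E) = sqrt(2*E) = sqrt(2)*sqrt(E))
(g(127) + c(-213))/(5405 - 26806) = (sqrt(2)*sqrt(127) + (-3 + (1/4)*(-213)))/(5405 - 26806) = (sqrt(254) + (-3 - 213/4))/(-21401) = (sqrt(254) - 225/4)*(-1/21401) = (-225/4 + sqrt(254))*(-1/21401) = 225/85604 - sqrt(254)/21401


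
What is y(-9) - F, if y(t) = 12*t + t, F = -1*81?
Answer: -36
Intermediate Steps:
F = -81
y(t) = 13*t
y(-9) - F = 13*(-9) - 1*(-81) = -117 + 81 = -36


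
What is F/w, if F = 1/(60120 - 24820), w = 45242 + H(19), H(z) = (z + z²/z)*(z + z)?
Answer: 1/1648015800 ≈ 6.0679e-10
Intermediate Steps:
H(z) = 4*z² (H(z) = (z + z)*(2*z) = (2*z)*(2*z) = 4*z²)
w = 46686 (w = 45242 + 4*19² = 45242 + 4*361 = 45242 + 1444 = 46686)
F = 1/35300 ≈ 2.8329e-5
F/w = (1/35300)/46686 = (1/35300)*(1/46686) = 1/1648015800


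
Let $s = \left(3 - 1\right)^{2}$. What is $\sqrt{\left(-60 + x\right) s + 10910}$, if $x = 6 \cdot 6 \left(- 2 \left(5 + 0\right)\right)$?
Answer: $\sqrt{9230} \approx 96.073$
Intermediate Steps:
$s = 4$ ($s = 2^{2} = 4$)
$x = -360$ ($x = 36 \left(\left(-2\right) 5\right) = 36 \left(-10\right) = -360$)
$\sqrt{\left(-60 + x\right) s + 10910} = \sqrt{\left(-60 - 360\right) 4 + 10910} = \sqrt{\left(-420\right) 4 + 10910} = \sqrt{-1680 + 10910} = \sqrt{9230}$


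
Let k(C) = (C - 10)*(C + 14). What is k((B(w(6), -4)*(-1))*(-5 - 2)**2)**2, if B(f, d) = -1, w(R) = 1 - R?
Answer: 6036849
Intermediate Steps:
k(C) = (-10 + C)*(14 + C)
k((B(w(6), -4)*(-1))*(-5 - 2)**2)**2 = (-140 + ((-1*(-1))*(-5 - 2)**2)**2 + 4*((-1*(-1))*(-5 - 2)**2))**2 = (-140 + (1*(-7)**2)**2 + 4*(1*(-7)**2))**2 = (-140 + (1*49)**2 + 4*(1*49))**2 = (-140 + 49**2 + 4*49)**2 = (-140 + 2401 + 196)**2 = 2457**2 = 6036849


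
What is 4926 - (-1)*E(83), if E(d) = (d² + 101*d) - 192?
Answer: 20006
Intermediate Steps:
E(d) = -192 + d² + 101*d
4926 - (-1)*E(83) = 4926 - (-1)*(-192 + 83² + 101*83) = 4926 - (-1)*(-192 + 6889 + 8383) = 4926 - (-1)*15080 = 4926 - 1*(-15080) = 4926 + 15080 = 20006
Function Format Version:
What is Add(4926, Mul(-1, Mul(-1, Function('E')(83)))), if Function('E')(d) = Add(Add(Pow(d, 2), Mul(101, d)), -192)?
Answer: 20006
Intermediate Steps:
Function('E')(d) = Add(-192, Pow(d, 2), Mul(101, d))
Add(4926, Mul(-1, Mul(-1, Function('E')(83)))) = Add(4926, Mul(-1, Mul(-1, Add(-192, Pow(83, 2), Mul(101, 83))))) = Add(4926, Mul(-1, Mul(-1, Add(-192, 6889, 8383)))) = Add(4926, Mul(-1, Mul(-1, 15080))) = Add(4926, Mul(-1, -15080)) = Add(4926, 15080) = 20006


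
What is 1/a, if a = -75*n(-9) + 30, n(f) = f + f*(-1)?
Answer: 1/30 ≈ 0.033333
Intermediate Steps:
n(f) = 0 (n(f) = f - f = 0)
a = 30 (a = -75*0 + 30 = 0 + 30 = 30)
1/a = 1/30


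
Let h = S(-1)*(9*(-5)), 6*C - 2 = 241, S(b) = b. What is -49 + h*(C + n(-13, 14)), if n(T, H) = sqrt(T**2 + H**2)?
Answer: 3547/2 + 45*sqrt(365) ≈ 2633.2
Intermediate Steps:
n(T, H) = sqrt(H**2 + T**2)
C = 81/2 (C = 1/3 + (1/6)*241 = 1/3 + 241/6 = 81/2 ≈ 40.500)
h = 45 (h = -9*(-5) = -1*(-45) = 45)
-49 + h*(C + n(-13, 14)) = -49 + 45*(81/2 + sqrt(14**2 + (-13)**2)) = -49 + 45*(81/2 + sqrt(196 + 169)) = -49 + 45*(81/2 + sqrt(365)) = -49 + (3645/2 + 45*sqrt(365)) = 3547/2 + 45*sqrt(365)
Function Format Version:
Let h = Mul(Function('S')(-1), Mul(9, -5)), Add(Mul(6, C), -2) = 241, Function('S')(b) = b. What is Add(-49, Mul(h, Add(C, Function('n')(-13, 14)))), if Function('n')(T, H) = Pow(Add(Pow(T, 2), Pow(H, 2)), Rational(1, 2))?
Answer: Add(Rational(3547, 2), Mul(45, Pow(365, Rational(1, 2)))) ≈ 2633.2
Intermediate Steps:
Function('n')(T, H) = Pow(Add(Pow(H, 2), Pow(T, 2)), Rational(1, 2))
C = Rational(81, 2) (C = Add(Rational(1, 3), Mul(Rational(1, 6), 241)) = Add(Rational(1, 3), Rational(241, 6)) = Rational(81, 2) ≈ 40.500)
h = 45 (h = Mul(-1, Mul(9, -5)) = Mul(-1, -45) = 45)
Add(-49, Mul(h, Add(C, Function('n')(-13, 14)))) = Add(-49, Mul(45, Add(Rational(81, 2), Pow(Add(Pow(14, 2), Pow(-13, 2)), Rational(1, 2))))) = Add(-49, Mul(45, Add(Rational(81, 2), Pow(Add(196, 169), Rational(1, 2))))) = Add(-49, Mul(45, Add(Rational(81, 2), Pow(365, Rational(1, 2))))) = Add(-49, Add(Rational(3645, 2), Mul(45, Pow(365, Rational(1, 2))))) = Add(Rational(3547, 2), Mul(45, Pow(365, Rational(1, 2))))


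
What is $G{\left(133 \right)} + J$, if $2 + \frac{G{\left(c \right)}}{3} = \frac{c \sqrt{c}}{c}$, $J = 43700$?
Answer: $43694 + 3 \sqrt{133} \approx 43729.0$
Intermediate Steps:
$G{\left(c \right)} = -6 + 3 \sqrt{c}$ ($G{\left(c \right)} = -6 + 3 \frac{c \sqrt{c}}{c} = -6 + 3 \frac{c^{\frac{3}{2}}}{c} = -6 + 3 \sqrt{c}$)
$G{\left(133 \right)} + J = \left(-6 + 3 \sqrt{133}\right) + 43700 = 43694 + 3 \sqrt{133}$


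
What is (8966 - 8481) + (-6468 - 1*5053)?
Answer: -11036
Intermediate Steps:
(8966 - 8481) + (-6468 - 1*5053) = 485 + (-6468 - 5053) = 485 - 11521 = -11036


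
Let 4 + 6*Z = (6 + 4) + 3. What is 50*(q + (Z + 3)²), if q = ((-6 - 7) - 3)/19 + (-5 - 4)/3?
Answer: 31175/38 ≈ 820.39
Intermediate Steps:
Z = 3/2 (Z = -⅔ + ((6 + 4) + 3)/6 = -⅔ + (10 + 3)/6 = -⅔ + (⅙)*13 = -⅔ + 13/6 = 3/2 ≈ 1.5000)
q = -73/19 (q = (-13 - 3)*(1/19) - 9*⅓ = -16*1/19 - 3 = -16/19 - 3 = -73/19 ≈ -3.8421)
50*(q + (Z + 3)²) = 50*(-73/19 + (3/2 + 3)²) = 50*(-73/19 + (9/2)²) = 50*(-73/19 + 81/4) = 50*(1247/76) = 31175/38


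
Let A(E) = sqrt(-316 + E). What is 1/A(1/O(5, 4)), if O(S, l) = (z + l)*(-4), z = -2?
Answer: -2*I*sqrt(562)/843 ≈ -0.056243*I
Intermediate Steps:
O(S, l) = 8 - 4*l (O(S, l) = (-2 + l)*(-4) = 8 - 4*l)
1/A(1/O(5, 4)) = 1/(sqrt(-316 + 1/(8 - 4*4))) = 1/(sqrt(-316 + 1/(8 - 16))) = 1/(sqrt(-316 + 1/(-8))) = 1/(sqrt(-316 - 1/8)) = 1/(sqrt(-2529/8)) = 1/(3*I*sqrt(562)/4) = -2*I*sqrt(562)/843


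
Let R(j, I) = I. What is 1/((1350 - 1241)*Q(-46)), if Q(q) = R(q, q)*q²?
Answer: -1/10609624 ≈ -9.4254e-8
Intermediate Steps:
Q(q) = q³ (Q(q) = q*q² = q³)
1/((1350 - 1241)*Q(-46)) = 1/((1350 - 1241)*((-46)³)) = 1/(109*(-97336)) = (1/109)*(-1/97336) = -1/10609624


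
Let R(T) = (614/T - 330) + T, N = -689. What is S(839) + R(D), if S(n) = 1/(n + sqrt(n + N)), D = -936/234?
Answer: -686175047/1407542 - 5*sqrt(6)/703771 ≈ -487.50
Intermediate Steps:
D = -4 (D = -936*1/234 = -4)
R(T) = -330 + T + 614/T (R(T) = (-330 + 614/T) + T = -330 + T + 614/T)
S(n) = 1/(n + sqrt(-689 + n)) (S(n) = 1/(n + sqrt(n - 689)) = 1/(n + sqrt(-689 + n)))
S(839) + R(D) = 1/(839 + sqrt(-689 + 839)) + (-330 - 4 + 614/(-4)) = 1/(839 + sqrt(150)) + (-330 - 4 + 614*(-1/4)) = 1/(839 + 5*sqrt(6)) + (-330 - 4 - 307/2) = 1/(839 + 5*sqrt(6)) - 975/2 = -975/2 + 1/(839 + 5*sqrt(6))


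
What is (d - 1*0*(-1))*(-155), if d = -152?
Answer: 23560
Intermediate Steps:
(d - 1*0*(-1))*(-155) = (-152 - 1*0*(-1))*(-155) = (-152 + 0*(-1))*(-155) = (-152 + 0)*(-155) = -152*(-155) = 23560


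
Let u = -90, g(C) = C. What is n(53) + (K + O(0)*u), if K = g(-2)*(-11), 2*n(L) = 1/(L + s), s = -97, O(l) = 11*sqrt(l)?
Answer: 1935/88 ≈ 21.989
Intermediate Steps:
n(L) = 1/(2*(-97 + L)) (n(L) = 1/(2*(L - 97)) = 1/(2*(-97 + L)))
K = 22 (K = -2*(-11) = 22)
n(53) + (K + O(0)*u) = 1/(2*(-97 + 53)) + (22 + (11*sqrt(0))*(-90)) = (1/2)/(-44) + (22 + (11*0)*(-90)) = (1/2)*(-1/44) + (22 + 0*(-90)) = -1/88 + (22 + 0) = -1/88 + 22 = 1935/88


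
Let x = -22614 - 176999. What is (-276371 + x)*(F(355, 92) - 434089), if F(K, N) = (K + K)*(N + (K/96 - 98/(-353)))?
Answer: 184461508716979/1059 ≈ 1.7418e+11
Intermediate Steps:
x = -199613
F(K, N) = 2*K*(98/353 + N + K/96) (F(K, N) = (2*K)*(N + (K*(1/96) - 98*(-1/353))) = (2*K)*(N + (K/96 + 98/353)) = (2*K)*(N + (98/353 + K/96)) = (2*K)*(98/353 + N + K/96) = 2*K*(98/353 + N + K/96))
(-276371 + x)*(F(355, 92) - 434089) = (-276371 - 199613)*((1/16944)*355*(9408 + 353*355 + 33888*92) - 434089) = -475984*((1/16944)*355*(9408 + 125315 + 3117696) - 434089) = -475984*((1/16944)*355*3252419 - 434089) = -475984*(1154608745/16944 - 434089) = -475984*(-6200595271/16944) = 184461508716979/1059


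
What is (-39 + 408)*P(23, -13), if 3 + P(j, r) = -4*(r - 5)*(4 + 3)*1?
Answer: 184869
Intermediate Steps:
P(j, r) = 137 - 28*r (P(j, r) = -3 - 4*(r - 5)*(4 + 3)*1 = -3 - 4*(-5 + r)*7*1 = -3 - 4*(-35 + 7*r)*1 = -3 + (140 - 28*r)*1 = -3 + (140 - 28*r) = 137 - 28*r)
(-39 + 408)*P(23, -13) = (-39 + 408)*(137 - 28*(-13)) = 369*(137 + 364) = 369*501 = 184869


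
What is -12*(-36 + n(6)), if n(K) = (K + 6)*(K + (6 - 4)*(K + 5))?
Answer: -3600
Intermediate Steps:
n(K) = (6 + K)*(10 + 3*K) (n(K) = (6 + K)*(K + 2*(5 + K)) = (6 + K)*(K + (10 + 2*K)) = (6 + K)*(10 + 3*K))
-12*(-36 + n(6)) = -12*(-36 + (60 + 3*6² + 28*6)) = -12*(-36 + (60 + 3*36 + 168)) = -12*(-36 + (60 + 108 + 168)) = -12*(-36 + 336) = -12*300 = -3600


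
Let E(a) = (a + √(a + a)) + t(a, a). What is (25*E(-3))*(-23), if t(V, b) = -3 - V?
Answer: 1725 - 575*I*√6 ≈ 1725.0 - 1408.5*I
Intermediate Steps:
E(a) = -3 + √2*√a (E(a) = (a + √(a + a)) + (-3 - a) = (a + √(2*a)) + (-3 - a) = (a + √2*√a) + (-3 - a) = -3 + √2*√a)
(25*E(-3))*(-23) = (25*(-3 + √2*√(-3)))*(-23) = (25*(-3 + √2*(I*√3)))*(-23) = (25*(-3 + I*√6))*(-23) = (-75 + 25*I*√6)*(-23) = 1725 - 575*I*√6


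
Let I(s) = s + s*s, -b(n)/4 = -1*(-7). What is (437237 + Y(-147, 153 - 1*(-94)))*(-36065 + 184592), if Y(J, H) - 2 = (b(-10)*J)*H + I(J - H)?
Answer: 238940286291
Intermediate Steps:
b(n) = -28 (b(n) = -(-4)*(-7) = -4*7 = -28)
I(s) = s + s²
Y(J, H) = 2 + (J - H)*(1 + J - H) - 28*H*J (Y(J, H) = 2 + ((-28*J)*H + (J - H)*(1 + (J - H))) = 2 + (-28*H*J + (J - H)*(1 + J - H)) = 2 + ((J - H)*(1 + J - H) - 28*H*J) = 2 + (J - H)*(1 + J - H) - 28*H*J)
(437237 + Y(-147, 153 - 1*(-94)))*(-36065 + 184592) = (437237 + (2 - ((153 - 1*(-94)) - 1*(-147))*(1 - 147 - (153 - 1*(-94))) - 28*(153 - 1*(-94))*(-147)))*(-36065 + 184592) = (437237 + (2 - ((153 + 94) + 147)*(1 - 147 - (153 + 94)) - 28*(153 + 94)*(-147)))*148527 = (437237 + (2 - (247 + 147)*(1 - 147 - 1*247) - 28*247*(-147)))*148527 = (437237 + (2 - 1*394*(1 - 147 - 247) + 1016652))*148527 = (437237 + (2 - 1*394*(-393) + 1016652))*148527 = (437237 + (2 + 154842 + 1016652))*148527 = (437237 + 1171496)*148527 = 1608733*148527 = 238940286291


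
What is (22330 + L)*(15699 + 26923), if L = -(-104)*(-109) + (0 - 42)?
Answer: 466796144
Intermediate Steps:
L = -11378 (L = -104*109 - 42 = -11336 - 42 = -11378)
(22330 + L)*(15699 + 26923) = (22330 - 11378)*(15699 + 26923) = 10952*42622 = 466796144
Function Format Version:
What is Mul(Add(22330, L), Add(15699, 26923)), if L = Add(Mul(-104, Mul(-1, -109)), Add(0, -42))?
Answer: 466796144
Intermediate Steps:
L = -11378 (L = Add(Mul(-104, 109), -42) = Add(-11336, -42) = -11378)
Mul(Add(22330, L), Add(15699, 26923)) = Mul(Add(22330, -11378), Add(15699, 26923)) = Mul(10952, 42622) = 466796144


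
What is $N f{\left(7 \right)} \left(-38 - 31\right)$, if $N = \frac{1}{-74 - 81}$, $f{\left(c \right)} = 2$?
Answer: $\frac{138}{155} \approx 0.89032$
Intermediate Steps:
$N = - \frac{1}{155}$ ($N = \frac{1}{-155} = - \frac{1}{155} \approx -0.0064516$)
$N f{\left(7 \right)} \left(-38 - 31\right) = \left(- \frac{1}{155}\right) 2 \left(-38 - 31\right) = \left(- \frac{2}{155}\right) \left(-69\right) = \frac{138}{155}$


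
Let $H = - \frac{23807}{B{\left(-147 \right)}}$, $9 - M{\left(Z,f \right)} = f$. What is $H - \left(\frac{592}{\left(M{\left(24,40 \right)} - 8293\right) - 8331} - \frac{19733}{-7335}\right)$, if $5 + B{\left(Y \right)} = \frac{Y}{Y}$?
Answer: $\frac{581414244559}{97731540} \approx 5949.1$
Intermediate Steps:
$M{\left(Z,f \right)} = 9 - f$
$B{\left(Y \right)} = -4$ ($B{\left(Y \right)} = -5 + \frac{Y}{Y} = -5 + 1 = -4$)
$H = \frac{23807}{4}$ ($H = - \frac{23807}{-4} = \left(-23807\right) \left(- \frac{1}{4}\right) = \frac{23807}{4} \approx 5951.8$)
$H - \left(\frac{592}{\left(M{\left(24,40 \right)} - 8293\right) - 8331} - \frac{19733}{-7335}\right) = \frac{23807}{4} - \left(\frac{592}{\left(\left(9 - 40\right) - 8293\right) - 8331} - \frac{19733}{-7335}\right) = \frac{23807}{4} - \left(\frac{592}{\left(\left(9 - 40\right) - 8293\right) - 8331} - - \frac{19733}{7335}\right) = \frac{23807}{4} - \left(\frac{592}{\left(-31 - 8293\right) - 8331} + \frac{19733}{7335}\right) = \frac{23807}{4} - \left(\frac{592}{-8324 - 8331} + \frac{19733}{7335}\right) = \frac{23807}{4} - \left(\frac{592}{-16655} + \frac{19733}{7335}\right) = \frac{23807}{4} - \left(592 \left(- \frac{1}{16655}\right) + \frac{19733}{7335}\right) = \frac{23807}{4} - \left(- \frac{592}{16655} + \frac{19733}{7335}\right) = \frac{23807}{4} - \frac{64862159}{24432885} = \frac{581414244559}{97731540}$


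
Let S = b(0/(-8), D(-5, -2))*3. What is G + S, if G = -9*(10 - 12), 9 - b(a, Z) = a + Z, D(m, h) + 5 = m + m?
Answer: 90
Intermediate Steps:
D(m, h) = -5 + 2*m (D(m, h) = -5 + (m + m) = -5 + 2*m)
b(a, Z) = 9 - Z - a (b(a, Z) = 9 - (a + Z) = 9 - (Z + a) = 9 + (-Z - a) = 9 - Z - a)
G = 18 (G = -9*(-2) = 18)
S = 72 (S = (9 - (-5 + 2*(-5)) - 0/(-8))*3 = (9 - (-5 - 10) - 0*(-1)/8)*3 = (9 - 1*(-15) - 1*0)*3 = (9 + 15 + 0)*3 = 24*3 = 72)
G + S = 18 + 72 = 90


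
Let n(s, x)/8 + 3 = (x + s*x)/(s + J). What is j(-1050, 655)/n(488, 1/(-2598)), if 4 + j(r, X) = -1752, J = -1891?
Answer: 266692061/3644831 ≈ 73.170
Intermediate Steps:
j(r, X) = -1756 (j(r, X) = -4 - 1752 = -1756)
n(s, x) = -24 + 8*(x + s*x)/(-1891 + s) (n(s, x) = -24 + 8*((x + s*x)/(s - 1891)) = -24 + 8*((x + s*x)/(-1891 + s)) = -24 + 8*(x + s*x)/(-1891 + s))
j(-1050, 655)/n(488, 1/(-2598)) = -1756*(-1891 + 488)/(8*(5673 + 1/(-2598) - 3*488 + 488/(-2598))) = -1756*(-1403/(8*(5673 - 1/2598 - 1464 + 488*(-1/2598)))) = -1756*(-1403/(8*(5673 - 1/2598 - 1464 - 244/1299))) = -1756/(8*(-1/1403)*(3644831/866)) = -1756/(-14579324/607499) = -1756*(-607499/14579324) = 266692061/3644831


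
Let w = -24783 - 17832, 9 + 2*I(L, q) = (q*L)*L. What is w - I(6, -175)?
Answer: -78921/2 ≈ -39461.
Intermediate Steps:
I(L, q) = -9/2 + q*L²/2 (I(L, q) = -9/2 + ((q*L)*L)/2 = -9/2 + ((L*q)*L)/2 = -9/2 + (q*L²)/2 = -9/2 + q*L²/2)
w = -42615
w - I(6, -175) = -42615 - (-9/2 + (½)*(-175)*6²) = -42615 - (-9/2 + (½)*(-175)*36) = -42615 - (-9/2 - 3150) = -42615 - 1*(-6309/2) = -42615 + 6309/2 = -78921/2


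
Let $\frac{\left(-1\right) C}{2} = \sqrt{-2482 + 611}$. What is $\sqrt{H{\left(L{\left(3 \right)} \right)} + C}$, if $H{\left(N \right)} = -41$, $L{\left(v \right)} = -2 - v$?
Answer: $\sqrt{-41 - 2 i \sqrt{1871}} \approx 5.2313 - 8.2684 i$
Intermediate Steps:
$C = - 2 i \sqrt{1871}$ ($C = - 2 \sqrt{-2482 + 611} = - 2 \sqrt{-1871} = - 2 i \sqrt{1871} \approx - 86.51 i$)
$\sqrt{H{\left(L{\left(3 \right)} \right)} + C} = \sqrt{-41 - 2 i \sqrt{1871}}$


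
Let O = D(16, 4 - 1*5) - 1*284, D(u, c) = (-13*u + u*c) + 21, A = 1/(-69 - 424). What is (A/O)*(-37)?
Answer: -37/240091 ≈ -0.00015411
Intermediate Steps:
A = -1/493 (A = 1/(-493) = -1/493 ≈ -0.0020284)
D(u, c) = 21 - 13*u + c*u (D(u, c) = (-13*u + c*u) + 21 = 21 - 13*u + c*u)
O = -487 (O = (21 - 13*16 + (4 - 1*5)*16) - 1*284 = (21 - 208 + (4 - 5)*16) - 284 = (21 - 208 - 1*16) - 284 = (21 - 208 - 16) - 284 = -203 - 284 = -487)
(A/O)*(-37) = -1/493/(-487)*(-37) = -1/493*(-1/487)*(-37) = (1/240091)*(-37) = -37/240091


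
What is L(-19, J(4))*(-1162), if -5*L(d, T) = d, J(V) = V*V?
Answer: -22078/5 ≈ -4415.6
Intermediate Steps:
J(V) = V²
L(d, T) = -d/5
L(-19, J(4))*(-1162) = -⅕*(-19)*(-1162) = (19/5)*(-1162) = -22078/5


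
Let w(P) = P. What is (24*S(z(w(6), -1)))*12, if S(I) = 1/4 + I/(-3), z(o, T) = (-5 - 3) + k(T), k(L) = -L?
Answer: 744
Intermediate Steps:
z(o, T) = -8 - T (z(o, T) = (-5 - 3) - T = -8 - T)
S(I) = 1/4 - I/3 (S(I) = 1*(1/4) + I*(-1/3) = 1/4 - I/3)
(24*S(z(w(6), -1)))*12 = (24*(1/4 - (-8 - 1*(-1))/3))*12 = (24*(1/4 - (-8 + 1)/3))*12 = (24*(1/4 - 1/3*(-7)))*12 = (24*(1/4 + 7/3))*12 = (24*(31/12))*12 = 62*12 = 744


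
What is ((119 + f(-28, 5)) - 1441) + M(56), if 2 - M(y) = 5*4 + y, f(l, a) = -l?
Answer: -1368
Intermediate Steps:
M(y) = -18 - y (M(y) = 2 - (5*4 + y) = 2 - (20 + y) = 2 + (-20 - y) = -18 - y)
((119 + f(-28, 5)) - 1441) + M(56) = ((119 - 1*(-28)) - 1441) + (-18 - 1*56) = ((119 + 28) - 1441) + (-18 - 56) = (147 - 1441) - 74 = -1294 - 74 = -1368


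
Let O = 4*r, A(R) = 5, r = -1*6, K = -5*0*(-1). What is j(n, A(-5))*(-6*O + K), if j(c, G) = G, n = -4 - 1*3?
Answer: 720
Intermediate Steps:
K = 0 (K = 0*(-1) = 0)
r = -6
O = -24 (O = 4*(-6) = -24)
n = -7 (n = -4 - 3 = -7)
j(n, A(-5))*(-6*O + K) = 5*(-6*(-24) + 0) = 5*(144 + 0) = 5*144 = 720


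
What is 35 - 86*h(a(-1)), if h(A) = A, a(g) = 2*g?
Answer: 207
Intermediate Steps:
35 - 86*h(a(-1)) = 35 - 172*(-1) = 35 - 86*(-2) = 35 + 172 = 207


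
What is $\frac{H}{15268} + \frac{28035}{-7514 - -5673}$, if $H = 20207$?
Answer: $- \frac{5075809}{365044} \approx -13.905$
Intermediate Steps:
$\frac{H}{15268} + \frac{28035}{-7514 - -5673} = \frac{20207}{15268} + \frac{28035}{-7514 - -5673} = 20207 \cdot \frac{1}{15268} + \frac{28035}{-7514 + 5673} = \frac{1837}{1388} + \frac{28035}{-1841} = \frac{1837}{1388} + 28035 \left(- \frac{1}{1841}\right) = \frac{1837}{1388} - \frac{4005}{263} = - \frac{5075809}{365044}$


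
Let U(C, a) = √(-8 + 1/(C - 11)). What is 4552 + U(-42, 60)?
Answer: 4552 + 5*I*√901/53 ≈ 4552.0 + 2.8318*I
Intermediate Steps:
U(C, a) = √(-8 + 1/(-11 + C))
4552 + U(-42, 60) = 4552 + √((89 - 8*(-42))/(-11 - 42)) = 4552 + √((89 + 336)/(-53)) = 4552 + √(-1/53*425) = 4552 + √(-425/53) = 4552 + 5*I*√901/53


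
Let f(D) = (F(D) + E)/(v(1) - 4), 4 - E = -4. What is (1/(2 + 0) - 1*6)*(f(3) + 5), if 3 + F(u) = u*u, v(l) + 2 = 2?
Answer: -33/4 ≈ -8.2500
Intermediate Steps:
v(l) = 0 (v(l) = -2 + 2 = 0)
E = 8 (E = 4 - 1*(-4) = 4 + 4 = 8)
F(u) = -3 + u² (F(u) = -3 + u*u = -3 + u²)
f(D) = -5/4 - D²/4 (f(D) = ((-3 + D²) + 8)/(0 - 4) = (5 + D²)/(-4) = (5 + D²)*(-¼) = -5/4 - D²/4)
(1/(2 + 0) - 1*6)*(f(3) + 5) = (1/(2 + 0) - 1*6)*((-5/4 - ¼*3²) + 5) = (1/2 - 6)*((-5/4 - ¼*9) + 5) = (½ - 6)*((-5/4 - 9/4) + 5) = -11*(-7/2 + 5)/2 = -11/2*3/2 = -33/4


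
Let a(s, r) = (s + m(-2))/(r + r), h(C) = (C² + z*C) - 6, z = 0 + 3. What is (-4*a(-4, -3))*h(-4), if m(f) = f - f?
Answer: 16/3 ≈ 5.3333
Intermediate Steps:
m(f) = 0
z = 3
h(C) = -6 + C² + 3*C (h(C) = (C² + 3*C) - 6 = -6 + C² + 3*C)
a(s, r) = s/(2*r) (a(s, r) = (s + 0)/(r + r) = s/((2*r)) = s*(1/(2*r)) = s/(2*r))
(-4*a(-4, -3))*h(-4) = (-2*(-4)/(-3))*(-6 + (-4)² + 3*(-4)) = (-2*(-4)*(-1)/3)*(-6 + 16 - 12) = -4*⅔*(-2) = -8/3*(-2) = 16/3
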